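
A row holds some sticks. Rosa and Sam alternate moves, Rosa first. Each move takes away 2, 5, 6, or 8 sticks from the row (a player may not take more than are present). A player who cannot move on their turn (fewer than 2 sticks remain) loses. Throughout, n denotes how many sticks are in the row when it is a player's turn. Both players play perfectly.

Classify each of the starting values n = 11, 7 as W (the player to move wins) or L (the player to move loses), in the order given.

Build the W/L table. Terminal = L. A non-terminal position is W if it has a move to some L; otherwise it is L.
n=0: no move → L
n=1: no move → L
n=2: reaches L-position 0 → W
n=3: reaches L-position 1 → W
n=4: only reaches 2(W), which is W → L
n=5: reaches L-position 0 → W
n=6: reaches L-position 4 → W
n=7: reaches L-position 1 → W
n=8: reaches L-position 0 → W
n=9: reaches L-position 4 → W
n=10: reaches L-position 4 → W
n=11: only reaches 9(W), 6(W), 5(W), 3(W), all W → L

11: L, 7: W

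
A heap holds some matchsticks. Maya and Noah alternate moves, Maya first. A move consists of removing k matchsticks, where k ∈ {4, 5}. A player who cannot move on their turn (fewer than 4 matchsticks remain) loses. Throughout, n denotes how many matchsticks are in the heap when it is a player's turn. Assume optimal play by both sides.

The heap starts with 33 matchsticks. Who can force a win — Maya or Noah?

Work bottom-up. With no move the player to move loses. Otherwise the position is W if at least one move leads to an L position for the opponent, and L if every move leads to a W.
n=0: no move → L
n=1: no move → L
n=2: no move → L
n=3: no move → L
n=4: →0(L), so W
n=5: →1(L), so W
n=6: →2(L), so W
n=7: →3(L), so W
n=8: →3(L), so W
n=9: →5(W), 4(W) — all W, so L
n=10: →6(W), 5(W) — all W, so L
n=11: →7(W), 6(W) — all W, so L
n=12: →8(W), 7(W) — all W, so L
n=13: →9(L), so W
n=14: →10(L), so W
n=15: →11(L), so W
n=16: →12(L), so W
n=17: →12(L), so W
n=18: →14(W), 13(W) — all W, so L
n=19: →15(W), 14(W) — all W, so L
n=20: →16(W), 15(W) — all W, so L
n=21: →17(W), 16(W) — all W, so L
n=22: →18(L), so W
n=23: →19(L), so W
n=24: →20(L), so W
n=25: →21(L), so W
n=26: →21(L), so W
n=27: →23(W), 22(W) — all W, so L
n=28: →24(W), 23(W) — all W, so L
n=29: →25(W), 24(W) — all W, so L
n=30: →26(W), 25(W) — all W, so L
n=31: →27(L), so W
n=32: →28(L), so W
n=33: →29(L), so W
The starting position 33 is W: Maya should remove 4, leaving 29, handing over an L position.

Maya wins.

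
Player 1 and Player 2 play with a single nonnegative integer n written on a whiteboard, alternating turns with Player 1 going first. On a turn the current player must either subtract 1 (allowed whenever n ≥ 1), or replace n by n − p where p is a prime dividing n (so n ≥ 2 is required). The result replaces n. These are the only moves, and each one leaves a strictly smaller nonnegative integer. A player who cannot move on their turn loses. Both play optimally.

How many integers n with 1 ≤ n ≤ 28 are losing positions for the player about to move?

7

Positions with no move are L. A position that does have a move is losing for the player to move precisely when every available move leads to a winning position for the opponent. Fill in the labels:
n=0: no move → L
n=1: reaches L-position 0 → W
n=2: reaches L-position 0 → W
n=3: reaches L-position 0 → W
n=4: only reaches 2(W), 3(W), all W → L
n=5: reaches L-position 0 → W
n=6: reaches L-position 4 → W
n=7: reaches L-position 0 → W
n=8: only reaches 6(W), 7(W), all W → L
n=9: reaches L-position 8 → W
n=10: reaches L-position 8 → W
n=11: reaches L-position 0 → W
n=12: only reaches 9(W), 10(W), 11(W), all W → L
n=13: reaches L-position 0 → W
n=14: reaches L-position 12 → W
n=15: reaches L-position 12 → W
n=16: only reaches 14(W), 15(W), all W → L
n=17: reaches L-position 0 → W
n=18: reaches L-position 16 → W
n=19: reaches L-position 0 → W
n=20: only reaches 15(W), 18(W), 19(W), all W → L
n=21: reaches L-position 20 → W
n=22: reaches L-position 20 → W
n=23: reaches L-position 0 → W
n=24: only reaches 21(W), 22(W), 23(W), all W → L
n=25: reaches L-position 20 → W
n=26: reaches L-position 24 → W
n=27: reaches L-position 24 → W
n=28: only reaches 21(W), 26(W), 27(W), all W → L
L entries with 1 ≤ n ≤ 28 (n=0 is outside the asked range and is not counted): n = 4, 8, 12, 16, 20, 24, 28; that makes 7.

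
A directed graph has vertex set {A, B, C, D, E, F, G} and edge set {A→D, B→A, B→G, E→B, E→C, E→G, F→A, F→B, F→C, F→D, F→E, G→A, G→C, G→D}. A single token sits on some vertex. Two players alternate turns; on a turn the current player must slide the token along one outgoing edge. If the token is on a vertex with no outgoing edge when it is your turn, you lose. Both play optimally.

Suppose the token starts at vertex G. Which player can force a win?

The first player wins.

Positions with no move are L. A position that does have a move is losing for the player to move precisely when every available move leads to a winning position for the opponent. Fill in the labels:
Every edge goes from a vertex to one that appears earlier in the order D, C, A, G, B, E, F, so processing vertices in that order labels each vertex after all of its successors.
D: no outgoing edge → L
C: no outgoing edge → L
A: →D(L), so W
G: →C(L), so W
B: →G(W), A(W) — all W, so L
E: →B(L), so W
F: →B(L), so W
The starting position G is W: the player to move should move to C, handing over an L position.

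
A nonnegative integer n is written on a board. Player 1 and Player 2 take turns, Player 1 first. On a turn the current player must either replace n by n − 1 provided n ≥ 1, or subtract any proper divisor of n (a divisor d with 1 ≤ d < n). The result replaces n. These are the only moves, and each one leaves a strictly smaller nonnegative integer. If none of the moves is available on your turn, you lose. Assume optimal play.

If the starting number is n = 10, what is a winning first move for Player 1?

Classify positions by backward induction: terminal positions (no move available) are L. From any other position, the mover wins iff some move reaches an L.
n=0: no move → L
n=1: can move to 0, which is L ⇒ W
n=2: the only move is to 1(W), a W ⇒ L
n=3: can move to 2, which is L ⇒ W
n=4: can move to 2, which is L ⇒ W
n=5: the only move is to 4(W), a W ⇒ L
n=6: can move to 5, which is L ⇒ W
n=7: the only move is to 6(W), a W ⇒ L
n=8: can move to 7, which is L ⇒ W
n=9: moves to 6(W), 8(W); every one is W ⇒ L
n=10: can move to 5, which is L ⇒ W
From 10, the L positions reachable in one move are: 5, 9. Any move reaching one of these is winning.

Move to 5.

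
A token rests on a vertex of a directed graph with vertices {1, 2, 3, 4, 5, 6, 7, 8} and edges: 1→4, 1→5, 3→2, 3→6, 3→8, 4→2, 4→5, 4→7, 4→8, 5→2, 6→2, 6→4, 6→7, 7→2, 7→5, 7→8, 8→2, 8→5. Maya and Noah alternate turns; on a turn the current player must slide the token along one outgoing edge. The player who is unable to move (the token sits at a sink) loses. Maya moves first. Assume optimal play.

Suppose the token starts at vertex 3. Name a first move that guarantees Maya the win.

Move to 2.

Work bottom-up. With no move the player to move loses. Otherwise the position is W if at least one move leads to an L position for the opponent, and L if every move leads to a W.
Every edge goes from a vertex to one that appears earlier in the order 2, 5, 8, 7, 4, 6, 3, 1, so processing vertices in that order labels each vertex after all of its successors.
2: no outgoing edge → L
5: reaches L-position 2 → W
8: reaches L-position 2 → W
7: reaches L-position 2 → W
4: reaches L-position 2 → W
6: reaches L-position 2 → W
3: reaches L-position 2 → W
1: only reaches 4(W), 5(W), all W → L
From 3, the L positions reachable in one move are: 2.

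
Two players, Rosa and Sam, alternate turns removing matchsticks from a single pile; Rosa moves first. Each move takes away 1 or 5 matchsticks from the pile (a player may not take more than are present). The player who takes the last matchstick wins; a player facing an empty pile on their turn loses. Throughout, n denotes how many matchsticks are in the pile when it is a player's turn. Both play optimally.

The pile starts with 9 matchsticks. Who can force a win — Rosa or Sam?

Use the standard recursion: the mover loses at a terminal position; elsewhere, the mover wins exactly when some move hands the opponent an L position.
n=0: no move → L
n=1: can move to 0, which is L ⇒ W
n=2: the only move is to 1(W), a W ⇒ L
n=3: can move to 2, which is L ⇒ W
n=4: the only move is to 3(W), a W ⇒ L
n=5: can move to 4, which is L ⇒ W
n=6: moves to 5(W), 1(W); every one is W ⇒ L
n=7: can move to 6, which is L ⇒ W
n=8: moves to 7(W), 3(W); every one is W ⇒ L
n=9: can move to 8, which is L ⇒ W
From 9 Rosa can remove 1, leaving 8, reaching an L position.

Rosa wins.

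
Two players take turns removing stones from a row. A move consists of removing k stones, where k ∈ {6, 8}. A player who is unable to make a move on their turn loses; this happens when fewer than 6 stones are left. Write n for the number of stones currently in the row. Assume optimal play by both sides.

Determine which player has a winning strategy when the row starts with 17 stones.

The second player wins.

Build the W/L table. Terminal = L. A non-terminal position is W if it has a move to some L; otherwise it is L.
n=0: no move → L
n=1: no move → L
n=2: no move → L
n=3: no move → L
n=4: no move → L
n=5: no move → L
n=6: →0(L), so W
n=7: →1(L), so W
n=8: →2(L), so W
n=9: →3(L), so W
n=10: →4(L), so W
n=11: →5(L), so W
n=12: →4(L), so W
n=13: →5(L), so W
n=14: →8(W), 6(W) — all W, so L
n=15: →9(W), 7(W) — all W, so L
n=16: →10(W), 8(W) — all W, so L
n=17: →11(W), 9(W) — all W, so L
Every move from 17 reaches a W position, so the mover loses.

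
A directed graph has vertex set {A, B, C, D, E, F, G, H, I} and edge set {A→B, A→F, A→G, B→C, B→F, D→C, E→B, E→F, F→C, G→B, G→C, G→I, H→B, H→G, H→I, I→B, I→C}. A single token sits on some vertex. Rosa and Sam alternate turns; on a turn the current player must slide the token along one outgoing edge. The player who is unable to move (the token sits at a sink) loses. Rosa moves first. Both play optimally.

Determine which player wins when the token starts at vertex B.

Rosa wins.

Positions with no move are L. A position that does have a move is losing for the player to move precisely when every available move leads to a winning position for the opponent. Fill in the labels:
Every edge goes from a vertex to one that appears earlier in the order C, F, B, I, G, A, H, E, D, so processing vertices in that order labels each vertex after all of its successors.
C: no outgoing edge → L
F: →C(L), so W
B: →C(L), so W
I: →C(L), so W
G: →C(L), so W
A: →G(W), B(W), F(W) — all W, so L
H: →G(W), I(W), B(W) — all W, so L
E: →B(W), F(W) — all W, so L
D: →C(L), so W
The starting position B is W: Rosa should move to C, handing over an L position.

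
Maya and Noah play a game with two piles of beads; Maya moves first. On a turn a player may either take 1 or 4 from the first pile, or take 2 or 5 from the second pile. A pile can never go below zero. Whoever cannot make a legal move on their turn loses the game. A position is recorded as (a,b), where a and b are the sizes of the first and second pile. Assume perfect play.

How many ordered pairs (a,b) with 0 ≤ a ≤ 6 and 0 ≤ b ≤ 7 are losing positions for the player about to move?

22

Work bottom-up. With no move the player to move loses. Otherwise the position is W if at least one move leads to an L position for the opponent, and L if every move leads to a W.
Every move lowers a or b (never raises either), so fill the grid row by row in increasing a, and left to right within a row: each cell's successors are then already labelled.
      b=0  b=1  b=2  b=3  b=4  b=5  b=6  b=7
a=0:    L    L    W    W    L    W    W    L
a=1:    W    W    L    L    W    W    L    W
a=2:    L    L    W    W    L    W    W    L
a=3:    W    W    L    L    W    W    L    W
a=4:    W    W    W    W    W    L    W    W
a=5:    L    L    W    W    L    W    W    L
a=6:    W    W    L    L    W    W    L    W
Cells with no legal move (terminal, hence L): (0,0), (0,1).
The remaining L cells, each justified by listing all of its moves:
(0,4): L (sole option (0,2)(W) is W)
(0,7): L (options (0,5)(W), (0,2)(W) are all W)
(1,2): L (options (0,2)(W), (1,0)(W) are all W)
(1,3): L (options (0,3)(W), (1,1)(W) are all W)
(1,6): L (options (0,6)(W), (1,4)(W), (1,1)(W) are all W)
(2,0): L (sole option (1,0)(W) is W)
(2,1): L (sole option (1,1)(W) is W)
(2,4): L (options (1,4)(W), (2,2)(W) are all W)
(2,7): L (options (1,7)(W), (2,5)(W), (2,2)(W) are all W)
(3,2): L (options (2,2)(W), (3,0)(W) are all W)
(3,3): L (options (2,3)(W), (3,1)(W) are all W)
(3,6): L (options (2,6)(W), (3,4)(W), (3,1)(W) are all W)
(4,5): L (options (3,5)(W), (0,5)(W), (4,3)(W), (4,0)(W) are all W)
(5,0): L (options (4,0)(W), (1,0)(W) are all W)
(5,1): L (options (4,1)(W), (1,1)(W) are all W)
(5,4): L (options (4,4)(W), (1,4)(W), (5,2)(W) are all W)
(5,7): L (options (4,7)(W), (1,7)(W), (5,5)(W), (5,2)(W) are all W)
(6,2): L (options (5,2)(W), (2,2)(W), (6,0)(W) are all W)
(6,3): L (options (5,3)(W), (2,3)(W), (6,1)(W) are all W)
(6,6): L (options (5,6)(W), (2,6)(W), (6,4)(W), (6,1)(W) are all W)
Every other cell has at least one move into one of the L cells above, so it is W.
L cells per row: a=0: 4, a=1: 3, a=2: 4, a=3: 3, a=4: 1, a=5: 4, a=6: 3; total 22.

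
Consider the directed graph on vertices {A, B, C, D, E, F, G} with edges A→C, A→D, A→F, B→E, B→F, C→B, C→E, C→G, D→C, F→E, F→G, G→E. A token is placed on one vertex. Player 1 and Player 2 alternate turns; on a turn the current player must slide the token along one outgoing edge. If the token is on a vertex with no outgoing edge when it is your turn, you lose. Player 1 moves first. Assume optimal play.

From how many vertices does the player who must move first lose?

Use the standard recursion: the mover loses at a terminal position; elsewhere, the mover wins exactly when some move hands the opponent an L position.
Every edge goes from a vertex to one that appears earlier in the order E, G, F, B, C, D, A, so processing vertices in that order labels each vertex after all of its successors.
E: no outgoing edge → L
G: →E(L), so W
F: →E(L), so W
B: →E(L), so W
C: →E(L), so W
D: →C(W) only, which is W, so L
A: →D(L), so W
The L vertices are D, E; that is 2 in all.

2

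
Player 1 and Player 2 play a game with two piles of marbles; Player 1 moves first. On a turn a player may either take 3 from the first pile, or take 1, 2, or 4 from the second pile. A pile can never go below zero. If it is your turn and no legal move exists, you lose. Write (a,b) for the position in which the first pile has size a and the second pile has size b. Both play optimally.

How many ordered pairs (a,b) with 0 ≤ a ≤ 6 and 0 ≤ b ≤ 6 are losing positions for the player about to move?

18

Build the W/L table. Terminal = L. A non-terminal position is W if it has a move to some L; otherwise it is L.
Every move lowers a or b (never raises either), so fill the grid row by row in increasing a, and left to right within a row: each cell's successors are then already labelled.
      b=0  b=1  b=2  b=3  b=4  b=5  b=6
a=0:    L    W    W    L    W    W    L
a=1:    L    W    W    L    W    W    L
a=2:    L    W    W    L    W    W    L
a=3:    W    L    W    W    L    W    W
a=4:    W    L    W    W    L    W    W
a=5:    W    L    W    W    L    W    W
a=6:    L    W    W    L    W    W    L
Cells with no legal move (terminal, hence L): (0,0), (1,0), (2,0).
The remaining L cells, each justified by listing all of its moves:
(0,3): →(0,2)(W), (0,1)(W) — all W, so L
(0,6): →(0,5)(W), (0,4)(W), (0,2)(W) — all W, so L
(1,3): →(1,2)(W), (1,1)(W) — all W, so L
(1,6): →(1,5)(W), (1,4)(W), (1,2)(W) — all W, so L
(2,3): →(2,2)(W), (2,1)(W) — all W, so L
(2,6): →(2,5)(W), (2,4)(W), (2,2)(W) — all W, so L
(3,1): →(0,1)(W), (3,0)(W) — all W, so L
(3,4): →(0,4)(W), (3,3)(W), (3,2)(W), (3,0)(W) — all W, so L
(4,1): →(1,1)(W), (4,0)(W) — all W, so L
(4,4): →(1,4)(W), (4,3)(W), (4,2)(W), (4,0)(W) — all W, so L
(5,1): →(2,1)(W), (5,0)(W) — all W, so L
(5,4): →(2,4)(W), (5,3)(W), (5,2)(W), (5,0)(W) — all W, so L
(6,0): →(3,0)(W) only, which is W, so L
(6,3): →(3,3)(W), (6,2)(W), (6,1)(W) — all W, so L
(6,6): →(3,6)(W), (6,5)(W), (6,4)(W), (6,2)(W) — all W, so L
Every other cell has at least one move into one of the L cells above, so it is W.
L cells per row: a=0: 3, a=1: 3, a=2: 3, a=3: 2, a=4: 2, a=5: 2, a=6: 3; total 18.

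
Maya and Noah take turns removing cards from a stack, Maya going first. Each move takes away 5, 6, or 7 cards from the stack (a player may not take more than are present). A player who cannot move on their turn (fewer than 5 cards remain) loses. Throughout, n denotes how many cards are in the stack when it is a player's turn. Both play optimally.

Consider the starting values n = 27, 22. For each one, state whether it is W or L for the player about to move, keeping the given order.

Classify positions by backward induction: terminal positions (no move available) are L. From any other position, the mover wins iff some move reaches an L.
n=0: no move → L
n=1: no move → L
n=2: no move → L
n=3: no move → L
n=4: no move → L
n=5: can move to 0, which is L ⇒ W
n=6: can move to 1, which is L ⇒ W
n=7: can move to 2, which is L ⇒ W
n=8: can move to 3, which is L ⇒ W
n=9: can move to 4, which is L ⇒ W
n=10: can move to 4, which is L ⇒ W
n=11: can move to 4, which is L ⇒ W
n=12: moves to 7(W), 6(W), 5(W); every one is W ⇒ L
n=13: moves to 8(W), 7(W), 6(W); every one is W ⇒ L
n=14: moves to 9(W), 8(W), 7(W); every one is W ⇒ L
n=15: moves to 10(W), 9(W), 8(W); every one is W ⇒ L
n=16: moves to 11(W), 10(W), 9(W); every one is W ⇒ L
n=17: can move to 12, which is L ⇒ W
n=18: can move to 13, which is L ⇒ W
n=19: can move to 14, which is L ⇒ W
n=20: can move to 15, which is L ⇒ W
n=21: can move to 16, which is L ⇒ W
n=22: can move to 16, which is L ⇒ W
n=23: can move to 16, which is L ⇒ W
n=24: moves to 19(W), 18(W), 17(W); every one is W ⇒ L
n=25: moves to 20(W), 19(W), 18(W); every one is W ⇒ L
n=26: moves to 21(W), 20(W), 19(W); every one is W ⇒ L
n=27: moves to 22(W), 21(W), 20(W); every one is W ⇒ L

27: L, 22: W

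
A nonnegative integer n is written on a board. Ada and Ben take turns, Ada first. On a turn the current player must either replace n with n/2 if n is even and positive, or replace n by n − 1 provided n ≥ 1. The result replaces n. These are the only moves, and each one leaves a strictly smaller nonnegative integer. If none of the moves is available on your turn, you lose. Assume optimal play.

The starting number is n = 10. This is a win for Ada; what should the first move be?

Classify positions by backward induction: terminal positions (no move available) are L. From any other position, the mover wins iff some move reaches an L.
n=0: no move → L
n=1: can move to 0, which is L ⇒ W
n=2: the only move is to 1(W), a W ⇒ L
n=3: can move to 2, which is L ⇒ W
n=4: can move to 2, which is L ⇒ W
n=5: the only move is to 4(W), a W ⇒ L
n=6: can move to 5, which is L ⇒ W
n=7: the only move is to 6(W), a W ⇒ L
n=8: can move to 7, which is L ⇒ W
n=9: the only move is to 8(W), a W ⇒ L
n=10: can move to 5, which is L ⇒ W
From 10, the L positions reachable in one move are: 5, 9. Any move reaching one of these is winning.

Move to 5.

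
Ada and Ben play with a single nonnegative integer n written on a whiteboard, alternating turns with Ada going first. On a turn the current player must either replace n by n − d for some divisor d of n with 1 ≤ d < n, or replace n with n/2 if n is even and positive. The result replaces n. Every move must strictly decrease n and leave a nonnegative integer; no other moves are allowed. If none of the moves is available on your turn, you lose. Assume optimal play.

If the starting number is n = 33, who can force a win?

Compute win/loss labels from the base case upward. A position with no move is L. Any other position is W if it can reach an L in one move, else L.
n=0: no move → L
n=1: no move → L
n=2: reaches L-position 1 → W
n=3: only reaches 2(W), which is W → L
n=4: reaches L-position 3 → W
n=5: only reaches 4(W), which is W → L
n=6: reaches L-position 3 → W
n=7: only reaches 6(W), which is W → L
n=8: reaches L-position 7 → W
n=9: only reaches 6(W), 8(W), all W → L
n=10: reaches L-position 5 → W
n=11: only reaches 10(W), which is W → L
n=12: reaches L-position 9 → W
n=13: only reaches 12(W), which is W → L
n=14: reaches L-position 7 → W
n=15: only reaches 10(W), 12(W), 14(W), all W → L
n=16: reaches L-position 15 → W
n=17: only reaches 16(W), which is W → L
n=18: reaches L-position 9 → W
n=19: only reaches 18(W), which is W → L
n=20: reaches L-position 15 → W
n=21: only reaches 14(W), 18(W), 20(W), all W → L
n=22: reaches L-position 11 → W
n=23: only reaches 22(W), which is W → L
n=24: reaches L-position 21 → W
n=25: only reaches 20(W), 24(W), all W → L
n=26: reaches L-position 13 → W
n=27: only reaches 18(W), 24(W), 26(W), all W → L
n=28: reaches L-position 21 → W
n=29: only reaches 28(W), which is W → L
n=30: reaches L-position 15 → W
n=31: only reaches 30(W), which is W → L
n=32: reaches L-position 31 → W
n=33: only reaches 22(W), 30(W), 32(W), all W → L
Every move from 33 reaches a W position, so the mover loses.

Ben wins.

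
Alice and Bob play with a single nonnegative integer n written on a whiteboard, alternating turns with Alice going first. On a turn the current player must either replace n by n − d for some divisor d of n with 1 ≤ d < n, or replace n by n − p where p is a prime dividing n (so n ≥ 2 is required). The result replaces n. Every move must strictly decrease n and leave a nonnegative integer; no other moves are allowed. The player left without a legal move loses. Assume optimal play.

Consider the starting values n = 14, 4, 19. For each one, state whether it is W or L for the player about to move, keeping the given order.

Label each position W (a win for the player to move) or L (a loss). A position with no legal move is L; any other position is W exactly when some move reaches an L, and L when every move reaches a W.
n=0: no move → L
n=1: no move → L
n=2: W (go to 0, an L position)
n=3: W (go to 0, an L position)
n=4: L (options 2(W), 3(W) are all W)
n=5: W (go to 0, an L position)
n=6: W (go to 4, an L position)
n=7: W (go to 0, an L position)
n=8: W (go to 4, an L position)
n=9: L (options 6(W), 8(W) are all W)
n=10: W (go to 9, an L position)
n=11: W (go to 0, an L position)
n=12: W (go to 9, an L position)
n=13: W (go to 0, an L position)
n=14: L (options 7(W), 12(W), 13(W) are all W)
n=15: W (go to 14, an L position)
n=16: W (go to 14, an L position)
n=17: W (go to 0, an L position)
n=18: W (go to 9, an L position)
n=19: W (go to 0, an L position)

14: L, 4: L, 19: W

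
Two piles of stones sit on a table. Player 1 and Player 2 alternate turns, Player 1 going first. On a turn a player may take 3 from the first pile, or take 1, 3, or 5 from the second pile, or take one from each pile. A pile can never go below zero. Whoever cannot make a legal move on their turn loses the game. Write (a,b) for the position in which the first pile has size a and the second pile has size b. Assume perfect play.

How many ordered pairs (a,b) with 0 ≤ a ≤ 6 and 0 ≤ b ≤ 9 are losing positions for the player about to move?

Classify positions by backward induction: terminal positions (no move available) are L. From any other position, the mover wins iff some move reaches an L.
Every move lowers a or b (never raises either), so fill the grid row by row in increasing a, and left to right within a row: each cell's successors are then already labelled.
      b=0  b=1  b=2  b=3  b=4  b=5  b=6  b=7  b=8  b=9
a=0:    L    W    L    W    L    W    L    W    L    W
a=1:    L    W    L    W    L    W    L    W    L    W
a=2:    L    W    L    W    L    W    L    W    L    W
a=3:    W    W    W    W    W    W    W    W    W    W
a=4:    W    L    W    L    W    L    W    L    W    L
a=5:    W    L    W    L    W    L    W    L    W    L
a=6:    L    W    W    W    W    W    W    L    W    L
Cells with no legal move (terminal, hence L): (0,0), (1,0), (2,0).
The remaining L cells, each justified by listing all of its moves:
(0,2): L (sole option (0,1)(W) is W)
(0,4): L (options (0,3)(W), (0,1)(W) are all W)
(0,6): L (options (0,5)(W), (0,3)(W), (0,1)(W) are all W)
(0,8): L (options (0,7)(W), (0,5)(W), (0,3)(W) are all W)
(1,2): L (options (1,1)(W), (0,1)(W) are all W)
(1,4): L (options (1,3)(W), (1,1)(W), (0,3)(W) are all W)
(1,6): L (options (1,5)(W), (1,3)(W), (1,1)(W), (0,5)(W) are all W)
(1,8): L (options (1,7)(W), (1,5)(W), (1,3)(W), (0,7)(W) are all W)
(2,2): L (options (2,1)(W), (1,1)(W) are all W)
(2,4): L (options (2,3)(W), (2,1)(W), (1,3)(W) are all W)
(2,6): L (options (2,5)(W), (2,3)(W), (2,1)(W), (1,5)(W) are all W)
(2,8): L (options (2,7)(W), (2,5)(W), (2,3)(W), (1,7)(W) are all W)
(4,1): L (options (1,1)(W), (4,0)(W), (3,0)(W) are all W)
(4,3): L (options (1,3)(W), (4,2)(W), (4,0)(W), (3,2)(W) are all W)
(4,5): L (options (1,5)(W), (4,4)(W), (4,2)(W), (4,0)(W), (3,4)(W) are all W)
(4,7): L (options (1,7)(W), (4,6)(W), (4,4)(W), (4,2)(W), (3,6)(W) are all W)
(4,9): L (options (1,9)(W), (4,8)(W), (4,6)(W), (4,4)(W), (3,8)(W) are all W)
(5,1): L (options (2,1)(W), (5,0)(W), (4,0)(W) are all W)
(5,3): L (options (2,3)(W), (5,2)(W), (5,0)(W), (4,2)(W) are all W)
(5,5): L (options (2,5)(W), (5,4)(W), (5,2)(W), (5,0)(W), (4,4)(W) are all W)
(5,7): L (options (2,7)(W), (5,6)(W), (5,4)(W), (5,2)(W), (4,6)(W) are all W)
(5,9): L (options (2,9)(W), (5,8)(W), (5,6)(W), (5,4)(W), (4,8)(W) are all W)
(6,0): L (sole option (3,0)(W) is W)
(6,7): L (options (3,7)(W), (6,6)(W), (6,4)(W), (6,2)(W), (5,6)(W) are all W)
(6,9): L (options (3,9)(W), (6,8)(W), (6,6)(W), (6,4)(W), (5,8)(W) are all W)
Every other cell has at least one move into one of the L cells above, so it is W.
L cells per row: a=0: 5, a=1: 5, a=2: 5, a=3: 0, a=4: 5, a=5: 5, a=6: 3; total 28.

28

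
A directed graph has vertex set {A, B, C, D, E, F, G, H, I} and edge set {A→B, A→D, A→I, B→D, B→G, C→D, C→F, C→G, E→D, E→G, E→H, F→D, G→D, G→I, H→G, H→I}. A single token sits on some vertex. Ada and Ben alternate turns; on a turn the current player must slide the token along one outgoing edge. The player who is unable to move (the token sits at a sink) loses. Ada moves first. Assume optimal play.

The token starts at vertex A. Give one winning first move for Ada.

Classify positions by backward induction: terminal positions (no move available) are L. From any other position, the mover wins iff some move reaches an L.
Every edge goes from a vertex to one that appears earlier in the order I, D, G, H, E, F, B, C, A, so processing vertices in that order labels each vertex after all of its successors.
I: no outgoing edge → L
D: no outgoing edge → L
G: reaches L-position D → W
H: reaches L-position I → W
E: reaches L-position D → W
F: reaches L-position D → W
B: reaches L-position D → W
C: reaches L-position D → W
A: reaches L-position D → W
From A, the L positions reachable in one move are: D, I. Any move reaching one of these is winning.

Move to D.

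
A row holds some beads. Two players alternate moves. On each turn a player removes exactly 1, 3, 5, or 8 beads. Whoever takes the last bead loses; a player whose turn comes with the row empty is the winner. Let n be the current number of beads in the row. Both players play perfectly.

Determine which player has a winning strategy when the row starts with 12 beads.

Build the W/L table. Terminal = W. A non-terminal position is W if it has a move to some L; otherwise it is L.
n=0: no move; the opponent has just taken the last bead and therefore loses → W
n=1: the only move is to 0(W), a W ⇒ L
n=2: can move to 1, which is L ⇒ W
n=3: moves to 2(W), 0(W); every one is W ⇒ L
n=4: can move to 3, which is L ⇒ W
n=5: moves to 4(W), 2(W), 0(W); every one is W ⇒ L
n=6: can move to 5, which is L ⇒ W
n=7: moves to 6(W), 4(W), 2(W); every one is W ⇒ L
n=8: can move to 7, which is L ⇒ W
n=9: can move to 1, which is L ⇒ W
n=10: can move to 7, which is L ⇒ W
n=11: can move to 3, which is L ⇒ W
n=12: can move to 7, which is L ⇒ W
From 12 the player to move can remove 5, leaving 7, reaching an L position.

The first player wins.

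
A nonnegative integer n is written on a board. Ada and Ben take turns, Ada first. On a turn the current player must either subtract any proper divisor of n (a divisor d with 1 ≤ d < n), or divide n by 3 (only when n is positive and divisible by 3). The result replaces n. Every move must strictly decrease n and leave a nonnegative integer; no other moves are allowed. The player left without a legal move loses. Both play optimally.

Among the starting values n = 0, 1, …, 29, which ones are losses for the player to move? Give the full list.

Label each position W (a win for the player to move) or L (a loss). A position with no legal move is L; any other position is W exactly when some move reaches an L, and L when every move reaches a W.
n=0: no move → L
n=1: no move → L
n=2: reaches L-position 1 → W
n=3: reaches L-position 1 → W
n=4: only reaches 2(W), 3(W), all W → L
n=5: reaches L-position 4 → W
n=6: reaches L-position 4 → W
n=7: only reaches 6(W), which is W → L
n=8: reaches L-position 4 → W
n=9: only reaches 3(W), 6(W), 8(W), all W → L
n=10: reaches L-position 9 → W
n=11: only reaches 10(W), which is W → L
n=12: reaches L-position 4 → W
n=13: only reaches 12(W), which is W → L
n=14: reaches L-position 7 → W
n=15: only reaches 5(W), 10(W), 12(W), 14(W), all W → L
n=16: reaches L-position 15 → W
n=17: only reaches 16(W), which is W → L
n=18: reaches L-position 9 → W
n=19: only reaches 18(W), which is W → L
n=20: reaches L-position 15 → W
n=21: reaches L-position 7 → W
n=22: reaches L-position 11 → W
n=23: only reaches 22(W), which is W → L
n=24: reaches L-position 23 → W
n=25: only reaches 20(W), 24(W), all W → L
n=26: reaches L-position 13 → W
n=27: reaches L-position 9 → W
n=28: only reaches 14(W), 21(W), 24(W), 26(W), 27(W), all W → L
n=29: reaches L-position 28 → W
The losing starting values of n are exactly the entries labelled L in this table (13 of them).

0, 1, 4, 7, 9, 11, 13, 15, 17, 19, 23, 25, 28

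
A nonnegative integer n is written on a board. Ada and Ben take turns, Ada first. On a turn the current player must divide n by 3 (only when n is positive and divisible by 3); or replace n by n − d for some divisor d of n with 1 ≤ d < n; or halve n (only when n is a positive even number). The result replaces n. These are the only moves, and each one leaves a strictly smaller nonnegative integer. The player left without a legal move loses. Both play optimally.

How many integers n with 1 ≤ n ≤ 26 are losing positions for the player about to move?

Positions with no move are L. A position that does have a move is losing for the player to move precisely when every available move leads to a winning position for the opponent. Fill in the labels:
n=0: no move → L
n=1: no move → L
n=2: reaches L-position 1 → W
n=3: reaches L-position 1 → W
n=4: only reaches 2(W), 3(W), all W → L
n=5: reaches L-position 4 → W
n=6: reaches L-position 4 → W
n=7: only reaches 6(W), which is W → L
n=8: reaches L-position 4 → W
n=9: only reaches 3(W), 6(W), 8(W), all W → L
n=10: reaches L-position 9 → W
n=11: only reaches 10(W), which is W → L
n=12: reaches L-position 4 → W
n=13: only reaches 12(W), which is W → L
n=14: reaches L-position 7 → W
n=15: only reaches 5(W), 10(W), 12(W), 14(W), all W → L
n=16: reaches L-position 15 → W
n=17: only reaches 16(W), which is W → L
n=18: reaches L-position 9 → W
n=19: only reaches 18(W), which is W → L
n=20: reaches L-position 15 → W
n=21: reaches L-position 7 → W
n=22: reaches L-position 11 → W
n=23: only reaches 22(W), which is W → L
n=24: reaches L-position 23 → W
n=25: only reaches 20(W), 24(W), all W → L
n=26: reaches L-position 13 → W
L entries with 1 ≤ n ≤ 26 (n=0 is outside the asked range and is not counted): n = 1, 4, 7, 9, 11, 13, 15, 17, 19, 23, 25; that makes 11.

11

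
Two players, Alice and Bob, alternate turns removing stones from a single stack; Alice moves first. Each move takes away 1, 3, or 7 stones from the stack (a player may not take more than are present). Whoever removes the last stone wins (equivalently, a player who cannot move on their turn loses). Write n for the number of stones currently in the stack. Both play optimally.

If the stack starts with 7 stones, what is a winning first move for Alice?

Label each position W (a win for the player to move) or L (a loss). A position with no legal move is L; any other position is W exactly when some move reaches an L, and L when every move reaches a W.
n=0: no move → L
n=1: reaches L-position 0 → W
n=2: only reaches 1(W), which is W → L
n=3: reaches L-position 2 → W
n=4: only reaches 3(W), 1(W), all W → L
n=5: reaches L-position 4 → W
n=6: only reaches 5(W), 3(W), all W → L
n=7: reaches L-position 6 → W
From 7, the L positions reachable in one move are: 6, 4, 0. Any move reaching one of these is winning.

Remove 1, leaving 6.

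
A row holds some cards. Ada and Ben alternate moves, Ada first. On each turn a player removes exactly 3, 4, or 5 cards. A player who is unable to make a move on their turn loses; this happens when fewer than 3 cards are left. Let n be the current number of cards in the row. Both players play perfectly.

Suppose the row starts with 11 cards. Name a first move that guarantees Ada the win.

Work bottom-up. With no move the player to move loses. Otherwise the position is W if at least one move leads to an L position for the opponent, and L if every move leads to a W.
n=0: no move → L
n=1: no move → L
n=2: no move → L
n=3: reaches L-position 0 → W
n=4: reaches L-position 1 → W
n=5: reaches L-position 2 → W
n=6: reaches L-position 2 → W
n=7: reaches L-position 2 → W
n=8: only reaches 5(W), 4(W), 3(W), all W → L
n=9: only reaches 6(W), 5(W), 4(W), all W → L
n=10: only reaches 7(W), 6(W), 5(W), all W → L
n=11: reaches L-position 8 → W
From 11, the L positions reachable in one move are: 8.

Remove 3, leaving 8.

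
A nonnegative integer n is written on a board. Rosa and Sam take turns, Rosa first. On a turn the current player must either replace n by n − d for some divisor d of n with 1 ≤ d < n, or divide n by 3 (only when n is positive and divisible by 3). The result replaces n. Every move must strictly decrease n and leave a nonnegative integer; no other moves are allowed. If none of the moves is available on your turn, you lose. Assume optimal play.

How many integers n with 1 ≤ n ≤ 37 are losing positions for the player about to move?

Positions with no move are L. A position that does have a move is losing for the player to move precisely when every available move leads to a winning position for the opponent. Fill in the labels:
n=0: no move → L
n=1: no move → L
n=2: W (go to 1, an L position)
n=3: W (go to 1, an L position)
n=4: L (options 2(W), 3(W) are all W)
n=5: W (go to 4, an L position)
n=6: W (go to 4, an L position)
n=7: L (sole option 6(W) is W)
n=8: W (go to 4, an L position)
n=9: L (options 3(W), 6(W), 8(W) are all W)
n=10: W (go to 9, an L position)
n=11: L (sole option 10(W) is W)
n=12: W (go to 4, an L position)
n=13: L (sole option 12(W) is W)
n=14: W (go to 7, an L position)
n=15: L (options 5(W), 10(W), 12(W), 14(W) are all W)
n=16: W (go to 15, an L position)
n=17: L (sole option 16(W) is W)
n=18: W (go to 9, an L position)
n=19: L (sole option 18(W) is W)
n=20: W (go to 15, an L position)
n=21: W (go to 7, an L position)
n=22: W (go to 11, an L position)
n=23: L (sole option 22(W) is W)
n=24: W (go to 23, an L position)
n=25: L (options 20(W), 24(W) are all W)
n=26: W (go to 13, an L position)
n=27: W (go to 9, an L position)
n=28: L (options 14(W), 21(W), 24(W), 26(W), 27(W) are all W)
n=29: W (go to 28, an L position)
n=30: W (go to 15, an L position)
n=31: L (sole option 30(W) is W)
n=32: W (go to 28, an L position)
n=33: W (go to 11, an L position)
n=34: W (go to 17, an L position)
n=35: W (go to 28, an L position)
n=36: L (options 12(W), 18(W), 24(W), 27(W), 30(W), 32(W), 33(W), 34(W), 35(W) are all W)
n=37: W (go to 36, an L position)
L entries with 1 ≤ n ≤ 37 (n=0 is outside the asked range and is not counted): n = 1, 4, 7, 9, 11, 13, 15, 17, 19, 23, 25, 28, 31, 36; that makes 14.

14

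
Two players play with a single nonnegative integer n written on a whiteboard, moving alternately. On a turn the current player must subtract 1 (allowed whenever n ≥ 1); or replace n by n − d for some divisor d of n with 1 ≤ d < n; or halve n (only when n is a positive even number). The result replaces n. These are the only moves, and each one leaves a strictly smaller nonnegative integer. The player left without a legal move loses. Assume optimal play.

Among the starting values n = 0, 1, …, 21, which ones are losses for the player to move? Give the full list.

Work bottom-up. With no move the player to move loses. Otherwise the position is W if at least one move leads to an L position for the opponent, and L if every move leads to a W.
n=0: no move → L
n=1: can move to 0, which is L ⇒ W
n=2: the only move is to 1(W), a W ⇒ L
n=3: can move to 2, which is L ⇒ W
n=4: can move to 2, which is L ⇒ W
n=5: the only move is to 4(W), a W ⇒ L
n=6: can move to 5, which is L ⇒ W
n=7: the only move is to 6(W), a W ⇒ L
n=8: can move to 7, which is L ⇒ W
n=9: moves to 6(W), 8(W); every one is W ⇒ L
n=10: can move to 5, which is L ⇒ W
n=11: the only move is to 10(W), a W ⇒ L
n=12: can move to 9, which is L ⇒ W
n=13: the only move is to 12(W), a W ⇒ L
n=14: can move to 7, which is L ⇒ W
n=15: moves to 10(W), 12(W), 14(W); every one is W ⇒ L
n=16: can move to 15, which is L ⇒ W
n=17: the only move is to 16(W), a W ⇒ L
n=18: can move to 9, which is L ⇒ W
n=19: the only move is to 18(W), a W ⇒ L
n=20: can move to 15, which is L ⇒ W
n=21: moves to 14(W), 18(W), 20(W); every one is W ⇒ L
The losing starting values of n are exactly the entries labelled L in this table (11 of them).

0, 2, 5, 7, 9, 11, 13, 15, 17, 19, 21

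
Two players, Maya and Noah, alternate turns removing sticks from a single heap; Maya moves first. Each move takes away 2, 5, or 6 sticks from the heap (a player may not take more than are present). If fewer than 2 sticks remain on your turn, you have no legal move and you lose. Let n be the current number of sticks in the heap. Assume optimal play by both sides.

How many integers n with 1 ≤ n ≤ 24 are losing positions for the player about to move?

Positions with no move are L. A position that does have a move is losing for the player to move precisely when every available move leads to a winning position for the opponent. Fill in the labels:
n=0: no move → L
n=1: no move → L
n=2: reaches L-position 0 → W
n=3: reaches L-position 1 → W
n=4: only reaches 2(W), which is W → L
n=5: reaches L-position 0 → W
n=6: reaches L-position 4 → W
n=7: reaches L-position 1 → W
n=8: only reaches 6(W), 3(W), 2(W), all W → L
n=9: reaches L-position 4 → W
n=10: reaches L-position 8 → W
n=11: only reaches 9(W), 6(W), 5(W), all W → L
n=12: only reaches 10(W), 7(W), 6(W), all W → L
n=13: reaches L-position 11 → W
n=14: reaches L-position 12 → W
n=15: only reaches 13(W), 10(W), 9(W), all W → L
n=16: reaches L-position 11 → W
n=17: reaches L-position 15 → W
n=18: reaches L-position 12 → W
n=19: only reaches 17(W), 14(W), 13(W), all W → L
n=20: reaches L-position 15 → W
n=21: reaches L-position 19 → W
n=22: only reaches 20(W), 17(W), 16(W), all W → L
n=23: only reaches 21(W), 18(W), 17(W), all W → L
n=24: reaches L-position 22 → W
L entries with 1 ≤ n ≤ 24 (n=0 is outside the asked range and is not counted): n = 1, 4, 8, 11, 12, 15, 19, 22, 23; that makes 9.

9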